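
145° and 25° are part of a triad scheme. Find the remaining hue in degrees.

A triad places three hues 120° apart.
The full set through 25° is {25°, 145°, 265°}.
Given {25°, 145°}, the missing hue is 265°.

265°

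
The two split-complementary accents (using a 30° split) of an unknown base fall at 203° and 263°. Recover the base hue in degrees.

The accents sit 30° either side of the complement, so the complement is their short-arc midpoint on the wheel.
Short-arc midpoint of 203° and 263°: 233°.
Base is 180° from the complement: 233 − 180 = 53°

53°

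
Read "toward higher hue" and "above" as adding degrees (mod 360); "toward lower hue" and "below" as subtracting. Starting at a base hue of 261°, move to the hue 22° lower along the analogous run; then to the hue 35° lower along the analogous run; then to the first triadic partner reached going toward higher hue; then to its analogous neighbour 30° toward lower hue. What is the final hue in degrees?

261 − 22 = 239°   (analog 22° ↓)
239 − 35 = 204°   (analog 35° ↓)
204 + 120 = 324°   (triadic ↑)
324 − 30 = 294°   (analog 30° ↓)

294°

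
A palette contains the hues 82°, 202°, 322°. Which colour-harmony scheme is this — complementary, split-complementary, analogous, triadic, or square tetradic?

triadic

Sort the hues: 82°, 202°, 322°.
Successive gaps around the wheel: 120°, 120°, 120°.
Three hues equally spaced 120° apart form a triad.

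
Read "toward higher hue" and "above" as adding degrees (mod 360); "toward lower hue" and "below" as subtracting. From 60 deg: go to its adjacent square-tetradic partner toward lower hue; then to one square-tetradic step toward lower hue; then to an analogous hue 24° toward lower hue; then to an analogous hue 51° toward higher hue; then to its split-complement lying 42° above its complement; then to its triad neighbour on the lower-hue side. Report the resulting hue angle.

−90° (square ↓): 60 − 90 = -30 → -30 + 360 = 330°
−90° (square ↓): 330 − 90 = 240°
−24° (analog 24° ↓): 240 − 24 = 216°
+51° (analog 51° ↑): 216 + 51 = 267°
+222° (split-comp 42° ↑): 267 + 222 = 489 → 489 − 360 = 129°
−120° (triadic ↓): 129 − 120 = 9°

9°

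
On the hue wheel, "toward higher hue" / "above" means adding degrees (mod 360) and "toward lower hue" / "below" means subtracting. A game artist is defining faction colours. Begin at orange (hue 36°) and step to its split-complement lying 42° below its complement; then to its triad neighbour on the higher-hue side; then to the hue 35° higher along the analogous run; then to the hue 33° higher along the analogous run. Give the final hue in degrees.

+138° (split-comp 42° ↓): 36 + 138 = 174°
+120° (triadic ↑): 174 + 120 = 294°
+35° (analog 35° ↑): 294 + 35 = 329°
+33° (analog 33° ↑): 329 + 33 = 362 → 362 − 360 = 2°

2°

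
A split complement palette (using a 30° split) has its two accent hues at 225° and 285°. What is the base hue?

75°

The accents sit 30° either side of the complement, so the complement is their short-arc midpoint on the wheel.
Short-arc midpoint of 225° and 285°: 255°.
Base is 180° from the complement: 255 − 180 = 75°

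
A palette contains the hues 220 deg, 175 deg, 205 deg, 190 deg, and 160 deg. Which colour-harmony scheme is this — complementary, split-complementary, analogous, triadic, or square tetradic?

analogous

Sort the hues: 160°, 175°, 190°, 205°, 220°.
Successive gaps around the wheel: 15°, 15°, 15°, 15°, 300°.
A run of hues at equal small steps (15°) with one large closing gap is an analogous group.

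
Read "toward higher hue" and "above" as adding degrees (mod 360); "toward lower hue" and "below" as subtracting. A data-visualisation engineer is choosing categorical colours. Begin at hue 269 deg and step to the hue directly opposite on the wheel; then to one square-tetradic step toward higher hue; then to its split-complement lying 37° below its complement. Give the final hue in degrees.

269 + 180 = 449 → 449 − 360 = 89°   (complement)
89 + 90 = 179°   (square ↑)
179 + 143 = 322°   (split-comp 37° ↓)

322°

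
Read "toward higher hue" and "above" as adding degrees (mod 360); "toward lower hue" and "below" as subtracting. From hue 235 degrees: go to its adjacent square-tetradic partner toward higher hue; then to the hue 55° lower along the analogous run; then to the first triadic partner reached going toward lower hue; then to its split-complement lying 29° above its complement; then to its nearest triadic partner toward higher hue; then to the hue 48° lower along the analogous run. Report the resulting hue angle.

71°

235 + 90 = 325°   (square ↑)
325 − 55 = 270°   (analog 55° ↓)
270 − 120 = 150°   (triadic ↓)
150 + 209 = 359°   (split-comp 29° ↑)
359 + 120 = 479 → 479 − 360 = 119°   (triadic ↑)
119 − 48 = 71°   (analog 48° ↓)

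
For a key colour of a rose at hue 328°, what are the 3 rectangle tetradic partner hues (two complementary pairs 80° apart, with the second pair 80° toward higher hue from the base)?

A rectangular tetradic uses two complementary pairs 80° apart: offsets 0°, 80°, 180°, 260°.
328 + 80 = 408 → 408 − 360 = 48°
328 + 180 = 508 → 508 − 360 = 148°
328 + 260 = 588 → 588 − 360 = 228°

48°, 148°, and 228°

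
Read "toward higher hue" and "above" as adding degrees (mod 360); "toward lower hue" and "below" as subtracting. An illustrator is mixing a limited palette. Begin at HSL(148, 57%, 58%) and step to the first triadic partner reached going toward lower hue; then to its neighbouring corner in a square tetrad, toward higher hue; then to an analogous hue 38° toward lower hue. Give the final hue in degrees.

148 − 120 = 28°   (triadic ↓)
28 + 90 = 118°   (square ↑)
118 − 38 = 80°   (analog 38° ↓)

80°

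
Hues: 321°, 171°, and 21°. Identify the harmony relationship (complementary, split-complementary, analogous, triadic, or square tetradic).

Sort the hues: 21°, 171°, 321°.
Successive gaps around the wheel: 150°, 150°, 60°.
Two 150° gaps and one 60° gap — a base hue opposite a pair of accents 30° either side of its complement — is the split-complementary pattern.

split-complementary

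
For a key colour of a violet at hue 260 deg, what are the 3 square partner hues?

350°, 80°, 170°

A square tetradic scheme places four hues every 90°.
260 + 90 = 350°
260 + 180 = 440 → 440 − 360 = 80°
260 + 270 = 530 → 530 − 360 = 170°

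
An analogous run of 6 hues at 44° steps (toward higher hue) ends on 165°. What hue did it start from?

5 steps of 44° (toward higher hue) give a net shift of +220°.
Start = end − shift: 165 − 220 = -55 → -55 + 360 = 305°

305°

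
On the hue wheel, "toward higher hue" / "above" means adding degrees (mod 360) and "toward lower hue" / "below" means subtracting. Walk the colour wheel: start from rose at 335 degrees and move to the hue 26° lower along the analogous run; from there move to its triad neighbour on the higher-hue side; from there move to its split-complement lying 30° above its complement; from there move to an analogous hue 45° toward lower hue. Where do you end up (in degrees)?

234°

analog 26° ↓ −26°: 335 − 26 = 309°
triadic ↑ +120°: 309 + 120 = 429 → 429 − 360 = 69°
split-comp 30° ↑ +210°: 69 + 210 = 279°
analog 45° ↓ −45°: 279 − 45 = 234°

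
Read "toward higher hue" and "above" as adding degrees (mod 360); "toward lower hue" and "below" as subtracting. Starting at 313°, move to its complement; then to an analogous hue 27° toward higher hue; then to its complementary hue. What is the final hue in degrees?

313 + 180 = 493 → 493 − 360 = 133°   (complement)
133 + 27 = 160°   (analog 27° ↑)
160 + 180 = 340°   (complement)

340°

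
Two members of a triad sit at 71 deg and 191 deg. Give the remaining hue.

311°

A triad spaces three hues 120° apart.
The full set is {71°, 191°, 311°}.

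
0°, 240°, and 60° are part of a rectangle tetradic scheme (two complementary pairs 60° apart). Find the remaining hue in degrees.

180°

A rectangular tetradic uses two complementary pairs 60° apart: offsets 0°, 60°, 180°, 240°.
Among {0°, 60°, 240°}, 240° and 60° are a 180° pair.
The remaining hue 0° needs its own complement: 0 + 180 = 180°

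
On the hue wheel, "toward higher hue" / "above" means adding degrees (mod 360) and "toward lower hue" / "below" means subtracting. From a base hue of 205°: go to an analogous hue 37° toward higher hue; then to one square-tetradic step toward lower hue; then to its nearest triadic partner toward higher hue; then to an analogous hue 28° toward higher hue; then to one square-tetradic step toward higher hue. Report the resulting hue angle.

+37° (analog 37° ↑): 205 + 37 = 242°
−90° (square ↓): 242 − 90 = 152°
+120° (triadic ↑): 152 + 120 = 272°
+28° (analog 28° ↑): 272 + 28 = 300°
+90° (square ↑): 300 + 90 = 390 → 390 − 360 = 30°

30°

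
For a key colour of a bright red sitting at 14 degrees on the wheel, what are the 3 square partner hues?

A square tetradic scheme places four hues every 90°.
14 + 90 = 104°
14 + 180 = 194°
14 + 270 = 284°

104°, 194°, and 284°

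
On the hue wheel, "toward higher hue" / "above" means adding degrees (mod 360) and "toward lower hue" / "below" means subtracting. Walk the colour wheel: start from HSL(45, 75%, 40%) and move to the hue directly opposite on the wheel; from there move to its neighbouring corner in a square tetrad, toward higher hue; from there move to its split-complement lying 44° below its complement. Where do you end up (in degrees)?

45 + 180 = 225°   (complement)
225 + 90 = 315°   (square ↑)
315 + 136 = 451 → 451 − 360 = 91°   (split-comp 44° ↓)

91°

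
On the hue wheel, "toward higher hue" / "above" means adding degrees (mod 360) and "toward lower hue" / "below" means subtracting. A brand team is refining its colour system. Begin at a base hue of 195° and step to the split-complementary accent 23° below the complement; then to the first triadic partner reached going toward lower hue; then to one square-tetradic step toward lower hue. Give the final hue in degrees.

195 + 157 = 352°   (split-comp 23° ↓)
352 − 120 = 232°   (triadic ↓)
232 − 90 = 142°   (square ↓)

142°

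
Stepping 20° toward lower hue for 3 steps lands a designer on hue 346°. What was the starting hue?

46°

3 steps of 20° (toward lower hue) give a net shift of −60°.
Start = end − shift: 346 + 60 = 406 → 406 − 360 = 46°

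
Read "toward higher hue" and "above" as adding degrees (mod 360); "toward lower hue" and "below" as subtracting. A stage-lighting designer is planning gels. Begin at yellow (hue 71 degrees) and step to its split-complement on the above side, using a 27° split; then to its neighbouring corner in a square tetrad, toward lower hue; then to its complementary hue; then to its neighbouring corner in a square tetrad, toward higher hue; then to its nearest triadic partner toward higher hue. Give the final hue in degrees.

+207° (split-comp 27° ↑): 71 + 207 = 278°
−90° (square ↓): 278 − 90 = 188°
+180° (complement): 188 + 180 = 368 → 368 − 360 = 8°
+90° (square ↑): 8 + 90 = 98°
+120° (triadic ↑): 98 + 120 = 218°

218°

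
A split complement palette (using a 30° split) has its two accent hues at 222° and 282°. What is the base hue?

The accents sit 30° either side of the complement, so the complement is their short-arc midpoint on the wheel.
Short-arc midpoint of 222° and 282°: 252°.
Base is 180° from the complement: 252 − 180 = 72°

72°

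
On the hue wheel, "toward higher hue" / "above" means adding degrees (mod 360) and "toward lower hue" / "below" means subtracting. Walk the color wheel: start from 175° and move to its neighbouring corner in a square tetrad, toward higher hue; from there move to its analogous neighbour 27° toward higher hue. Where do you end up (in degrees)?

+90° (square ↑): 175 + 90 = 265°
+27° (analog 27° ↑): 265 + 27 = 292°

292°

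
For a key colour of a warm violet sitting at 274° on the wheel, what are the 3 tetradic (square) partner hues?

4°, 94°, and 184°

A square tetradic scheme places four hues every 90°.
274 + 90 = 364 → 364 − 360 = 4°
274 + 180 = 454 → 454 − 360 = 94°
274 + 270 = 544 → 544 − 360 = 184°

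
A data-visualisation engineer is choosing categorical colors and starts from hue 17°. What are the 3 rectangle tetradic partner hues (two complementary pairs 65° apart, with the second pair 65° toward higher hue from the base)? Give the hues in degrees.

82°, 197°, 262°

A rectangular tetradic uses two complementary pairs 65° apart: offsets 0°, 65°, 180°, 245°.
17 + 65 = 82°
17 + 180 = 197°
17 + 245 = 262°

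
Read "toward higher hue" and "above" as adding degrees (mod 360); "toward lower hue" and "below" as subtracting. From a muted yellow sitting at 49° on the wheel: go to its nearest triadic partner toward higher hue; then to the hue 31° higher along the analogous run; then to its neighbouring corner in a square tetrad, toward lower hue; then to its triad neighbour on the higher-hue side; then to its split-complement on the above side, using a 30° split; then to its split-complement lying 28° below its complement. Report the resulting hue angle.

49 + 120 = 169°   (triadic ↑)
169 + 31 = 200°   (analog 31° ↑)
200 − 90 = 110°   (square ↓)
110 + 120 = 230°   (triadic ↑)
230 + 210 = 440 → 440 − 360 = 80°   (split-comp 30° ↑)
80 + 152 = 232°   (split-comp 28° ↓)

232°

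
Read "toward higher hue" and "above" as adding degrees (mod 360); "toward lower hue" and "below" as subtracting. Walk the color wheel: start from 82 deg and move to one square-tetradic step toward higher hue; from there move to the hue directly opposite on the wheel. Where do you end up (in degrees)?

+90° (square ↑): 82 + 90 = 172°
+180° (complement): 172 + 180 = 352°

352°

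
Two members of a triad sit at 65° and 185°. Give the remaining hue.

305°

A triad spaces three hues 120° apart.
The full set is {65°, 185°, 305°}.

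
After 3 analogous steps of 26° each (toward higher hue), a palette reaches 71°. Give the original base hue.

3 steps of 26° (toward higher hue) give a net shift of +78°.
Start = end − shift: 71 − 78 = -7 → -7 + 360 = 353°

353°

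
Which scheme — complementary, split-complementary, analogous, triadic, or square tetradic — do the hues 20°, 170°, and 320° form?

split-complementary

Sort the hues: 20°, 170°, 320°.
Successive gaps around the wheel: 150°, 150°, 60°.
Two 150° gaps and one 60° gap — a base hue opposite a pair of accents 30° either side of its complement — is the split-complementary pattern.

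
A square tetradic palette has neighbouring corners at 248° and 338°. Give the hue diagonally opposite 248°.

A square tetradic scheme places four hues 90° apart; opposite corners are 180° apart.
248 + 180 = 428 → 428 − 360 = 68°

68°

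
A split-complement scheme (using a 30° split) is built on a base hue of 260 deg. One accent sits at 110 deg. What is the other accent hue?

Split-complementary hues sit 30° either side of the complement.
Complement of the base 260°: 260 + 180 = 440 → 440 − 360 = 80°
The given accent 110° is 30° one side of 80°; the other accent sits 30° the other side: 80 − 30 = 50°

50°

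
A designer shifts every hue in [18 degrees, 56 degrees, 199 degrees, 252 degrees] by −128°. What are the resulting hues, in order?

18 − 128 = -110 → -110 + 360 = 250°
56 − 128 = -72 → -72 + 360 = 288°
199 − 128 = 71°
252 − 128 = 124°

250°, 288°, 71°, 124°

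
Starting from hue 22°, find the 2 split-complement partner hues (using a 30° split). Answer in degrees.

Split-complementary hues sit 30° either side of the complement.
Complement of 22°: 22 + 180 = 202°
202 − 30 = 172°
202 + 30 = 232°

172° and 232°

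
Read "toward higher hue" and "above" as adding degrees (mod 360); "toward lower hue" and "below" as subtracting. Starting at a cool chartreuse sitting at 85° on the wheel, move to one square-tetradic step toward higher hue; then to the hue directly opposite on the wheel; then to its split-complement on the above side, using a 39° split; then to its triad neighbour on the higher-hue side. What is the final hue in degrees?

334°

square ↑ +90°: 85 + 90 = 175°
complement +180°: 175 + 180 = 355°
split-comp 39° ↑ +219°: 355 + 219 = 574 → 574 − 360 = 214°
triadic ↑ +120°: 214 + 120 = 334°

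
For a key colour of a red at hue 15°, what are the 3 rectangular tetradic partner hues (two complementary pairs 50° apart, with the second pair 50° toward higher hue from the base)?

A rectangular tetradic uses two complementary pairs 50° apart: offsets 0°, 50°, 180°, 230°.
15 + 50 = 65°
15 + 180 = 195°
15 + 230 = 245°

65°, 195°, 245°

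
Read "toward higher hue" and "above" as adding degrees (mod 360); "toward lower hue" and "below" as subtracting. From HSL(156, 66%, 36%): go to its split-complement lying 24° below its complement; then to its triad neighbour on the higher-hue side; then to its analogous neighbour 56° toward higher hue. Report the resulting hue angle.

split-comp 24° ↓ +156°: 156 + 156 = 312°
triadic ↑ +120°: 312 + 120 = 432 → 432 − 360 = 72°
analog 56° ↑ +56°: 72 + 56 = 128°

128°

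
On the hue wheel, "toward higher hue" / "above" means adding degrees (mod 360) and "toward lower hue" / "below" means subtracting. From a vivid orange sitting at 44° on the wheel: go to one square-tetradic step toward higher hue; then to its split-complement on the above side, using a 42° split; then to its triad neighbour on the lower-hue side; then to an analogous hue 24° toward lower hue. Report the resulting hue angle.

44 + 90 = 134°   (square ↑)
134 + 222 = 356°   (split-comp 42° ↑)
356 − 120 = 236°   (triadic ↓)
236 − 24 = 212°   (analog 24° ↓)

212°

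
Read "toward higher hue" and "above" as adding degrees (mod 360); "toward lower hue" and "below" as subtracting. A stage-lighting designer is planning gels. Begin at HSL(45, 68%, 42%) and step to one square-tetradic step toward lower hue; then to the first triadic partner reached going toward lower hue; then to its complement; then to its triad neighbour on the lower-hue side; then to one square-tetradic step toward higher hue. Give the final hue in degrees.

45 − 90 = -45 → -45 + 360 = 315°   (square ↓)
315 − 120 = 195°   (triadic ↓)
195 + 180 = 375 → 375 − 360 = 15°   (complement)
15 − 120 = -105 → -105 + 360 = 255°   (triadic ↓)
255 + 90 = 345°   (square ↑)

345°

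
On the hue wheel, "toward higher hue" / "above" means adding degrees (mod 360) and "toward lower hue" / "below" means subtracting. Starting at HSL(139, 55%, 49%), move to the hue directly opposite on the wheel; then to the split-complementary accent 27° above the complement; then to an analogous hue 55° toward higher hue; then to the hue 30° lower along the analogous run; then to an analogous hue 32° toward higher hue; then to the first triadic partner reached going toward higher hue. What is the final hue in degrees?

343°

complement +180°: 139 + 180 = 319°
split-comp 27° ↑ +207°: 319 + 207 = 526 → 526 − 360 = 166°
analog 55° ↑ +55°: 166 + 55 = 221°
analog 30° ↓ −30°: 221 − 30 = 191°
analog 32° ↑ +32°: 191 + 32 = 223°
triadic ↑ +120°: 223 + 120 = 343°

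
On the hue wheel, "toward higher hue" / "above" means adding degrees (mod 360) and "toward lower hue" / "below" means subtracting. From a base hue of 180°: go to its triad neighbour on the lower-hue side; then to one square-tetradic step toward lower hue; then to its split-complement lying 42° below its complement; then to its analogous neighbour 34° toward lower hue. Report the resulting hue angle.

−120° (triadic ↓): 180 − 120 = 60°
−90° (square ↓): 60 − 90 = -30 → -30 + 360 = 330°
+138° (split-comp 42° ↓): 330 + 138 = 468 → 468 − 360 = 108°
−34° (analog 34° ↓): 108 − 34 = 74°

74°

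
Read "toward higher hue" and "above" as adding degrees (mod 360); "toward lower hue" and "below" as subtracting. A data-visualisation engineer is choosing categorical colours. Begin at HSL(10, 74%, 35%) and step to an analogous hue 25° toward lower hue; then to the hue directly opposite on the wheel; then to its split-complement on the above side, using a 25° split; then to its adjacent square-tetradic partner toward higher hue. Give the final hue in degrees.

analog 25° ↓ −25°: 10 − 25 = -15 → -15 + 360 = 345°
complement +180°: 345 + 180 = 525 → 525 − 360 = 165°
split-comp 25° ↑ +205°: 165 + 205 = 370 → 370 − 360 = 10°
square ↑ +90°: 10 + 90 = 100°

100°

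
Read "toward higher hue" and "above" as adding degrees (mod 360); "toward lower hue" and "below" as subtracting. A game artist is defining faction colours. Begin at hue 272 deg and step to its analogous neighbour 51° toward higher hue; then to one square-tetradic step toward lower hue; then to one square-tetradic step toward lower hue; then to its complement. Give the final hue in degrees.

+51° (analog 51° ↑): 272 + 51 = 323°
−90° (square ↓): 323 − 90 = 233°
−90° (square ↓): 233 − 90 = 143°
+180° (complement): 143 + 180 = 323°

323°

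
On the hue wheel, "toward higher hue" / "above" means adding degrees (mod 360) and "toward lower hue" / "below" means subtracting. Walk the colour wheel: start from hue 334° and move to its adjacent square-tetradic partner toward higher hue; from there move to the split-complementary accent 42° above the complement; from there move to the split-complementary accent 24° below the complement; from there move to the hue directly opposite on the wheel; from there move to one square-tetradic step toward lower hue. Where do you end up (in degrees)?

square ↑ +90°: 334 + 90 = 424 → 424 − 360 = 64°
split-comp 42° ↑ +222°: 64 + 222 = 286°
split-comp 24° ↓ +156°: 286 + 156 = 442 → 442 − 360 = 82°
complement +180°: 82 + 180 = 262°
square ↓ −90°: 262 − 90 = 172°

172°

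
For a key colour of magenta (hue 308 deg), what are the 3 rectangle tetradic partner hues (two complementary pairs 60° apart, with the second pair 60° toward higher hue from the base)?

308 + 60 = 368 → 368 − 360 = 8°
308 + 180 = 488 → 488 − 360 = 128°
308 + 240 = 548 → 548 − 360 = 188°

8°, 128°, 188°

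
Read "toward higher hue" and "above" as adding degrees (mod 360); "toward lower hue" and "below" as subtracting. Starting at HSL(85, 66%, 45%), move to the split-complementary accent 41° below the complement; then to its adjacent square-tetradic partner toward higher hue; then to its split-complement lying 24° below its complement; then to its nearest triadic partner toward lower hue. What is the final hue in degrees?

split-comp 41° ↓ +139°: 85 + 139 = 224°
square ↑ +90°: 224 + 90 = 314°
split-comp 24° ↓ +156°: 314 + 156 = 470 → 470 − 360 = 110°
triadic ↓ −120°: 110 − 120 = -10 → -10 + 360 = 350°

350°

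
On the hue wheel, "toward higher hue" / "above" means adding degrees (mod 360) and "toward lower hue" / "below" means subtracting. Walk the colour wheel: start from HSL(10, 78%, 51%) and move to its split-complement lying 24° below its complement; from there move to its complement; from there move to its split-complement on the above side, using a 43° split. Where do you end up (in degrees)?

209°

split-comp 24° ↓ +156°: 10 + 156 = 166°
complement +180°: 166 + 180 = 346°
split-comp 43° ↑ +223°: 346 + 223 = 569 → 569 − 360 = 209°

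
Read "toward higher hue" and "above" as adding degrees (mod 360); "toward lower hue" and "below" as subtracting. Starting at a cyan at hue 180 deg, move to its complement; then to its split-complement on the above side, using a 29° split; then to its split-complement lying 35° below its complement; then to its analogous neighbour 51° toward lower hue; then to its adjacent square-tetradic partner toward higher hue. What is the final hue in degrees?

complement +180°: 180 + 180 = 360 → 360 − 360 = 0°
split-comp 29° ↑ +209°: 0 + 209 = 209°
split-comp 35° ↓ +145°: 209 + 145 = 354°
analog 51° ↓ −51°: 354 − 51 = 303°
square ↑ +90°: 303 + 90 = 393 → 393 − 360 = 33°

33°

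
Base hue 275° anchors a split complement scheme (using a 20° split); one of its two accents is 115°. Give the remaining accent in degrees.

75°

Split-complementary hues sit 20° either side of the complement.
Complement of the base 275°: 275 + 180 = 455 → 455 − 360 = 95°
The given accent 115° is 20° one side of 95°; the other accent sits 20° the other side: 95 − 20 = 75°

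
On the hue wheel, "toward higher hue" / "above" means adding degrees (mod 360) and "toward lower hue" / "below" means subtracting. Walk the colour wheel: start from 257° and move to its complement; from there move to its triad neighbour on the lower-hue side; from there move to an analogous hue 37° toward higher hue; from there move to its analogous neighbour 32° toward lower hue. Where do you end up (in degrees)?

+180° (complement): 257 + 180 = 437 → 437 − 360 = 77°
−120° (triadic ↓): 77 − 120 = -43 → -43 + 360 = 317°
+37° (analog 37° ↑): 317 + 37 = 354°
−32° (analog 32° ↓): 354 − 32 = 322°

322°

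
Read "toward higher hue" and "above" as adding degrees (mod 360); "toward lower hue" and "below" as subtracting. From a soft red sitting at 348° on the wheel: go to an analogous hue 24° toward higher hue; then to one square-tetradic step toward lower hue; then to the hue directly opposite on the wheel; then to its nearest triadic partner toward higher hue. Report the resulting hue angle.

+24° (analog 24° ↑): 348 + 24 = 372 → 372 − 360 = 12°
−90° (square ↓): 12 − 90 = -78 → -78 + 360 = 282°
+180° (complement): 282 + 180 = 462 → 462 − 360 = 102°
+120° (triadic ↑): 102 + 120 = 222°

222°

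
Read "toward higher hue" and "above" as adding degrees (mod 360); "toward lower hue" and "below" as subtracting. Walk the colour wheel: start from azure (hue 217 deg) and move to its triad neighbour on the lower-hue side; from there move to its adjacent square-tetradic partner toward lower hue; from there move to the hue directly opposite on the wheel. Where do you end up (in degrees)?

217 − 120 = 97°   (triadic ↓)
97 − 90 = 7°   (square ↓)
7 + 180 = 187°   (complement)

187°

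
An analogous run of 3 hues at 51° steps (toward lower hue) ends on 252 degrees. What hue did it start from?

354°

2 steps of 51° (toward lower hue) give a net shift of −102°.
Start = end − shift: 252 + 102 = 354°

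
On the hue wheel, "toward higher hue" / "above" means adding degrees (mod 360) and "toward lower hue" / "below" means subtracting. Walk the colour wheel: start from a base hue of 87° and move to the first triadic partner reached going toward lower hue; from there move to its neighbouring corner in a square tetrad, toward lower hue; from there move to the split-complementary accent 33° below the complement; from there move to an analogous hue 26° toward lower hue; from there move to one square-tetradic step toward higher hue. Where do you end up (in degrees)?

88°

−120° (triadic ↓): 87 − 120 = -33 → -33 + 360 = 327°
−90° (square ↓): 327 − 90 = 237°
+147° (split-comp 33° ↓): 237 + 147 = 384 → 384 − 360 = 24°
−26° (analog 26° ↓): 24 − 26 = -2 → -2 + 360 = 358°
+90° (square ↑): 358 + 90 = 448 → 448 − 360 = 88°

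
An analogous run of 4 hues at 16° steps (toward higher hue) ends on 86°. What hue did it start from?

38°

3 steps of 16° (toward higher hue) give a net shift of +48°.
Start = end − shift: 86 − 48 = 38°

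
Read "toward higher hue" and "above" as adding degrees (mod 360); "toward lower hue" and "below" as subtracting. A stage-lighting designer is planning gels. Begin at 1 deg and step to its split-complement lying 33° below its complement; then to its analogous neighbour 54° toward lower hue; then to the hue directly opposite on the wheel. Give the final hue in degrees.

split-comp 33° ↓ +147°: 1 + 147 = 148°
analog 54° ↓ −54°: 148 − 54 = 94°
complement +180°: 94 + 180 = 274°

274°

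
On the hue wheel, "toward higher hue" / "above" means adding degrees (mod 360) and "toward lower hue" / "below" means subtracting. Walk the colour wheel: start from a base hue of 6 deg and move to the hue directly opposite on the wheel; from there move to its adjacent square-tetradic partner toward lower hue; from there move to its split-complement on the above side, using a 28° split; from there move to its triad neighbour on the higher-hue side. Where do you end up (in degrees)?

64°

6 + 180 = 186°   (complement)
186 − 90 = 96°   (square ↓)
96 + 208 = 304°   (split-comp 28° ↑)
304 + 120 = 424 → 424 − 360 = 64°   (triadic ↑)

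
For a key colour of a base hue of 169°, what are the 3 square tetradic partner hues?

259°, 349°, and 79°

169 + 90 = 259°
169 + 180 = 349°
169 + 270 = 439 → 439 − 360 = 79°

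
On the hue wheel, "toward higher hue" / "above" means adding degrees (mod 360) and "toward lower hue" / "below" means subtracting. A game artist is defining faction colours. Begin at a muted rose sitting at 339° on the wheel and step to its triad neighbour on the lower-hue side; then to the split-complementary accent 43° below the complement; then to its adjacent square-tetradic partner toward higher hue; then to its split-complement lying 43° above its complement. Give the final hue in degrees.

−120° (triadic ↓): 339 − 120 = 219°
+137° (split-comp 43° ↓): 219 + 137 = 356°
+90° (square ↑): 356 + 90 = 446 → 446 − 360 = 86°
+223° (split-comp 43° ↑): 86 + 223 = 309°

309°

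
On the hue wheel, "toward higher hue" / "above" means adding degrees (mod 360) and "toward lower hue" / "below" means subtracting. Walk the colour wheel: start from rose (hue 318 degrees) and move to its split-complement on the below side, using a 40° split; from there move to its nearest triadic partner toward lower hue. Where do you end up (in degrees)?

+140° (split-comp 40° ↓): 318 + 140 = 458 → 458 − 360 = 98°
−120° (triadic ↓): 98 − 120 = -22 → -22 + 360 = 338°

338°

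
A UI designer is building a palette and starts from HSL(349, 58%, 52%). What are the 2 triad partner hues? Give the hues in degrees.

A triad places three hues 120° apart.
349 + 120 = 469 → 469 − 360 = 109°
349 + 240 = 589 → 589 − 360 = 229°

109° and 229°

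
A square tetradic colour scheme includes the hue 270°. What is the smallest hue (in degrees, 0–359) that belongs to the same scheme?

0°

A square tetradic scheme places four hues every 90°.
The full set through 270° is {0°, 90°, 180°, 270°}.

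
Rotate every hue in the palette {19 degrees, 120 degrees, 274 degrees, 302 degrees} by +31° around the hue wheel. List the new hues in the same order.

19 + 31 = 50°
120 + 31 = 151°
274 + 31 = 305°
302 + 31 = 333°

50°, 151°, 305°, 333°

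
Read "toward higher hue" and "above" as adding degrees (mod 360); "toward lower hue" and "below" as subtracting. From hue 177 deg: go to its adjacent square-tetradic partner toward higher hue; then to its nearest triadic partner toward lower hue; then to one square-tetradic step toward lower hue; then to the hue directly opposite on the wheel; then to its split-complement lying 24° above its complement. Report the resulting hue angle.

81°

177 + 90 = 267°   (square ↑)
267 − 120 = 147°   (triadic ↓)
147 − 90 = 57°   (square ↓)
57 + 180 = 237°   (complement)
237 + 204 = 441 → 441 − 360 = 81°   (split-comp 24° ↑)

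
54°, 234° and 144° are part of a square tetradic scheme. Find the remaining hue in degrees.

324°

A square tetradic scheme places four hues every 90°.
The full set through 54° is {54°, 144°, 234°, 324°}.
Given {54°, 144°, 234°}, the missing hue is 324°.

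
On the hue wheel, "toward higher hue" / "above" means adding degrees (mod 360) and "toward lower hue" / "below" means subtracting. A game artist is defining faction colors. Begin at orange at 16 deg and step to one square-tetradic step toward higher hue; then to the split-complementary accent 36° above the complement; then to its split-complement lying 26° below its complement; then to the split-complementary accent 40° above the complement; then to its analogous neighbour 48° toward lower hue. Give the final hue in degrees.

288°

square ↑ +90°: 16 + 90 = 106°
split-comp 36° ↑ +216°: 106 + 216 = 322°
split-comp 26° ↓ +154°: 322 + 154 = 476 → 476 − 360 = 116°
split-comp 40° ↑ +220°: 116 + 220 = 336°
analog 48° ↓ −48°: 336 − 48 = 288°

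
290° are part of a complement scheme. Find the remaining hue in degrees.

The complement sits 180° across the wheel.
The full set through 290° is {110°, 290°}.
Given {290°}, the missing hue is 110°.

110°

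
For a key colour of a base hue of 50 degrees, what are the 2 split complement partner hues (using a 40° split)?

Split-complementary hues sit 40° either side of the complement.
Complement of 50 degrees: 50 + 180 = 230°
230 − 40 = 190°
230 + 40 = 270°

190° and 270°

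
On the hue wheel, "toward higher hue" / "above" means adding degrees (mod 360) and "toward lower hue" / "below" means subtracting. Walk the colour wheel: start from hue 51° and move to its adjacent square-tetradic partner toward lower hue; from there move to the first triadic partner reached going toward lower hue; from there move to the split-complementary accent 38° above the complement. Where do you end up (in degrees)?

−90° (square ↓): 51 − 90 = -39 → -39 + 360 = 321°
−120° (triadic ↓): 321 − 120 = 201°
+218° (split-comp 38° ↑): 201 + 218 = 419 → 419 − 360 = 59°

59°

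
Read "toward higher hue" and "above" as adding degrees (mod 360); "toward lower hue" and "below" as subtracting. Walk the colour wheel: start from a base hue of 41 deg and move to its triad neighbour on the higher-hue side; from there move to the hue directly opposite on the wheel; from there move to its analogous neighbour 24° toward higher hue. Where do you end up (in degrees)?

5°

41 + 120 = 161°   (triadic ↑)
161 + 180 = 341°   (complement)
341 + 24 = 365 → 365 − 360 = 5°   (analog 24° ↑)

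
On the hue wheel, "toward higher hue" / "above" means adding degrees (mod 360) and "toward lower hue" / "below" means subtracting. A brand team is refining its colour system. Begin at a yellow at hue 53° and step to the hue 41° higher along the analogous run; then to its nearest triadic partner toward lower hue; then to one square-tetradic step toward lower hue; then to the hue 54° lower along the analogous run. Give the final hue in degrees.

190°

analog 41° ↑ +41°: 53 + 41 = 94°
triadic ↓ −120°: 94 − 120 = -26 → -26 + 360 = 334°
square ↓ −90°: 334 − 90 = 244°
analog 54° ↓ −54°: 244 − 54 = 190°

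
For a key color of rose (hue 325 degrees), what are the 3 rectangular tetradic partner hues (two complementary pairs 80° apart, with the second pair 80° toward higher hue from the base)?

45°, 145°, and 225°

A rectangular tetradic uses two complementary pairs 80° apart: offsets 0°, 80°, 180°, 260°.
325 + 80 = 405 → 405 − 360 = 45°
325 + 180 = 505 → 505 − 360 = 145°
325 + 260 = 585 → 585 − 360 = 225°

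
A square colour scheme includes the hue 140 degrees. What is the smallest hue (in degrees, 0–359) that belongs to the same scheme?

50°

A square tetradic scheme places four hues every 90°.
The full set through 140° is {50°, 140°, 230°, 320°}.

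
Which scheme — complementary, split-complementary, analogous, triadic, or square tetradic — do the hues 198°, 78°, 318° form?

triadic

Sort the hues: 78°, 198°, 318°.
Successive gaps around the wheel: 120°, 120°, 120°.
Three hues equally spaced 120° apart form a triad.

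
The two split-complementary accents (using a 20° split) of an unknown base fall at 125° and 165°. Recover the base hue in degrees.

325°

The accents sit 20° either side of the complement, so the complement is their short-arc midpoint on the wheel.
Short-arc midpoint of 125° and 165°: 145°.
Base is 180° from the complement: 145 − 180 = -35 → -35 + 360 = 325°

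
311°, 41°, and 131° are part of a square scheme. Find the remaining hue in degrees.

221°

A square tetradic scheme places four hues every 90°.
The full set through 41° is {41°, 131°, 221°, 311°}.
Given {41°, 131°, 311°}, the missing hue is 221°.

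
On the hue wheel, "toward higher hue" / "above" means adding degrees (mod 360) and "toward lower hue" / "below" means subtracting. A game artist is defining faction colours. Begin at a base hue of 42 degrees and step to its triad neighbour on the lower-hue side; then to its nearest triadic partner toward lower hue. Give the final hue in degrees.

162°

42 − 120 = -78 → -78 + 360 = 282°   (triadic ↓)
282 − 120 = 162°   (triadic ↓)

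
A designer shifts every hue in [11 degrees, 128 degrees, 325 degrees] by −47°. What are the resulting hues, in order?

324°, 81°, 278°

11 − 47 = -36 → -36 + 360 = 324°
128 − 47 = 81°
325 − 47 = 278°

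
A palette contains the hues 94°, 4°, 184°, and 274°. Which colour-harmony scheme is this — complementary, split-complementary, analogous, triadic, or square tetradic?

Sort the hues: 4°, 94°, 184°, 274°.
Successive gaps around the wheel: 90°, 90°, 90°, 90°.
Four hues every 90° form a square tetradic scheme.

square tetradic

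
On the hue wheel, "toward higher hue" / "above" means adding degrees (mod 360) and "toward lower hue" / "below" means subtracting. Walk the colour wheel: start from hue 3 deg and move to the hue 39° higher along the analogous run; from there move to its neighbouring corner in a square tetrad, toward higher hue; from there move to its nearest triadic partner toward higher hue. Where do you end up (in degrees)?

+39° (analog 39° ↑): 3 + 39 = 42°
+90° (square ↑): 42 + 90 = 132°
+120° (triadic ↑): 132 + 120 = 252°

252°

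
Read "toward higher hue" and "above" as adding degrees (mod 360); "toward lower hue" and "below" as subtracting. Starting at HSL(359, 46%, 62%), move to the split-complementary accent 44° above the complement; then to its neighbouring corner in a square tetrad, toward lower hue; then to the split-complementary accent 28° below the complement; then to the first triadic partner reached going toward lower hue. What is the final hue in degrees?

165°

split-comp 44° ↑ +224°: 359 + 224 = 583 → 583 − 360 = 223°
square ↓ −90°: 223 − 90 = 133°
split-comp 28° ↓ +152°: 133 + 152 = 285°
triadic ↓ −120°: 285 − 120 = 165°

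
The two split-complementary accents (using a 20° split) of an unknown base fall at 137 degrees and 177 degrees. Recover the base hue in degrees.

The accents sit 20° either side of the complement, so the complement is their short-arc midpoint on the wheel.
Short-arc midpoint of 137° and 177°: 157°.
Base is 180° from the complement: 157 − 180 = -23 → -23 + 360 = 337°

337°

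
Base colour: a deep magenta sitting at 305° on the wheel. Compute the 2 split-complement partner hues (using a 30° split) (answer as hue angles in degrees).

Split-complementary hues sit 30° either side of the complement.
Complement of 305°: 305 + 180 = 485 → 485 − 360 = 125°
125 − 30 = 95°
125 + 30 = 155°

95° and 155°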